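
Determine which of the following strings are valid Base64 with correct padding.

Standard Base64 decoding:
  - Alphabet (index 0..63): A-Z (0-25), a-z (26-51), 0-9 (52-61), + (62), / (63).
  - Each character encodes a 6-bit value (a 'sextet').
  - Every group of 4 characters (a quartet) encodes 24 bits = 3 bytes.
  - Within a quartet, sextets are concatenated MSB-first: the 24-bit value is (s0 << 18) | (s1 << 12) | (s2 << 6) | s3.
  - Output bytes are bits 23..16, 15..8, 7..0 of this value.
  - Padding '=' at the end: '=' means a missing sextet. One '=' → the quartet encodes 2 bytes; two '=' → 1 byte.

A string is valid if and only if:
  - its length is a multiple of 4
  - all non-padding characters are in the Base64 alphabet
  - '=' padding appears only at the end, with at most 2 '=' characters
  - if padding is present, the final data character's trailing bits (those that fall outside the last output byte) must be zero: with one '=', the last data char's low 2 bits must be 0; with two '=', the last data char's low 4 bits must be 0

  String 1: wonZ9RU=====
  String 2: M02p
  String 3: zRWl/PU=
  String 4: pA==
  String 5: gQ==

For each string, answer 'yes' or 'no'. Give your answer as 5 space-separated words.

Answer: no yes yes yes yes

Derivation:
String 1: 'wonZ9RU=====' → invalid (5 pad chars (max 2))
String 2: 'M02p' → valid
String 3: 'zRWl/PU=' → valid
String 4: 'pA==' → valid
String 5: 'gQ==' → valid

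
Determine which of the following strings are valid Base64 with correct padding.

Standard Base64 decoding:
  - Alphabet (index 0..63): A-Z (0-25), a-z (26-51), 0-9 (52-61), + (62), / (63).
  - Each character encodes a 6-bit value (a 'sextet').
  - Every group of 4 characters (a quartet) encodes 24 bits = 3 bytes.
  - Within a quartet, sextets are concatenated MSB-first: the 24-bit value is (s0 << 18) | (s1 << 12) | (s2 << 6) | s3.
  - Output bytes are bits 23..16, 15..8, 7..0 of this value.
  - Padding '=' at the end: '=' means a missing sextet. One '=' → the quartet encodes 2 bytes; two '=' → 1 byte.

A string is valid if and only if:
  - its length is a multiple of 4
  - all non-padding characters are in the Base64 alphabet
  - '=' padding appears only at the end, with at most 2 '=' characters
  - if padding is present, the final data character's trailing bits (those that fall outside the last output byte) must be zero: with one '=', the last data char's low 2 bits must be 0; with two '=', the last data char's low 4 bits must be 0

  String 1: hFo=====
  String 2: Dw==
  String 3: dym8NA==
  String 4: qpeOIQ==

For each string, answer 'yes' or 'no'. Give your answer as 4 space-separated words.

Answer: no yes yes yes

Derivation:
String 1: 'hFo=====' → invalid (5 pad chars (max 2))
String 2: 'Dw==' → valid
String 3: 'dym8NA==' → valid
String 4: 'qpeOIQ==' → valid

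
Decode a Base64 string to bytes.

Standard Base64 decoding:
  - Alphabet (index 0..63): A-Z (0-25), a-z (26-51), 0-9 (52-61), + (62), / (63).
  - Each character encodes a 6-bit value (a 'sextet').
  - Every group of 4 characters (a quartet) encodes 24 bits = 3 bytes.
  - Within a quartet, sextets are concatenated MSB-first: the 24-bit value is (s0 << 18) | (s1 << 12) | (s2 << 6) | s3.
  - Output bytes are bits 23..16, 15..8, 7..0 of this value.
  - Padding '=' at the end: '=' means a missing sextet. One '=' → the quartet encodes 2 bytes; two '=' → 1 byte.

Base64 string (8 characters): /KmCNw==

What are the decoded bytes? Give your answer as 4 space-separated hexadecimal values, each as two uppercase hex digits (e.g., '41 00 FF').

Answer: FC A9 82 37

Derivation:
After char 0 ('/'=63): chars_in_quartet=1 acc=0x3F bytes_emitted=0
After char 1 ('K'=10): chars_in_quartet=2 acc=0xFCA bytes_emitted=0
After char 2 ('m'=38): chars_in_quartet=3 acc=0x3F2A6 bytes_emitted=0
After char 3 ('C'=2): chars_in_quartet=4 acc=0xFCA982 -> emit FC A9 82, reset; bytes_emitted=3
After char 4 ('N'=13): chars_in_quartet=1 acc=0xD bytes_emitted=3
After char 5 ('w'=48): chars_in_quartet=2 acc=0x370 bytes_emitted=3
Padding '==': partial quartet acc=0x370 -> emit 37; bytes_emitted=4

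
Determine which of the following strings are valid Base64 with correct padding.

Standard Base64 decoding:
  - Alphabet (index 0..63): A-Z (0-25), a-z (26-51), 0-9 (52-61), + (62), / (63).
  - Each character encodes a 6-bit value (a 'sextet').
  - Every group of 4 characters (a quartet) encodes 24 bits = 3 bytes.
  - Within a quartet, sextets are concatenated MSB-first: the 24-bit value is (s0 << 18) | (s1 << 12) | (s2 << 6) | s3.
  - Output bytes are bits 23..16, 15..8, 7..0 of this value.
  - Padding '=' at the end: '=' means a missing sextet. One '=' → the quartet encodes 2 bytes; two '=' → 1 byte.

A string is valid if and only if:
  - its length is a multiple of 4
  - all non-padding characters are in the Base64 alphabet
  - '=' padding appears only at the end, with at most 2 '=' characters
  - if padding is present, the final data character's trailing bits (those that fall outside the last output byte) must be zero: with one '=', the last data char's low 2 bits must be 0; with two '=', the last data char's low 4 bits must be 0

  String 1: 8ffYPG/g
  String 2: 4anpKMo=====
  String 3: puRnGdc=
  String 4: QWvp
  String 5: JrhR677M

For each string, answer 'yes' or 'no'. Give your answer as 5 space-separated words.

String 1: '8ffYPG/g' → valid
String 2: '4anpKMo=====' → invalid (5 pad chars (max 2))
String 3: 'puRnGdc=' → valid
String 4: 'QWvp' → valid
String 5: 'JrhR677M' → valid

Answer: yes no yes yes yes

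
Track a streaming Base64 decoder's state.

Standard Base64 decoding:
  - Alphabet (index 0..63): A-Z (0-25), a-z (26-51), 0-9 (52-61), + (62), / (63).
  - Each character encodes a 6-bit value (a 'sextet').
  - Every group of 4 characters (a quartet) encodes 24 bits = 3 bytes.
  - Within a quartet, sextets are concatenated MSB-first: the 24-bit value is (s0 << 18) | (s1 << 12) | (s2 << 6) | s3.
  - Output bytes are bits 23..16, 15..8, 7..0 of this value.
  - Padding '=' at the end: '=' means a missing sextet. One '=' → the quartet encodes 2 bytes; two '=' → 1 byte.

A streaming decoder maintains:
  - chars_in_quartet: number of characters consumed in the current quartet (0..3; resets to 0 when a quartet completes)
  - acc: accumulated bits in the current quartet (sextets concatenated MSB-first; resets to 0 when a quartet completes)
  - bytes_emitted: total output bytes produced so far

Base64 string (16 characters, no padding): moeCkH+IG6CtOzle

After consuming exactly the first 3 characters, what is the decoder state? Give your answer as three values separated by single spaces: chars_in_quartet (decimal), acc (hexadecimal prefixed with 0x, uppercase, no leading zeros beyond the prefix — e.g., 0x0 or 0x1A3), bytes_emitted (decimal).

Answer: 3 0x26A1E 0

Derivation:
After char 0 ('m'=38): chars_in_quartet=1 acc=0x26 bytes_emitted=0
After char 1 ('o'=40): chars_in_quartet=2 acc=0x9A8 bytes_emitted=0
After char 2 ('e'=30): chars_in_quartet=3 acc=0x26A1E bytes_emitted=0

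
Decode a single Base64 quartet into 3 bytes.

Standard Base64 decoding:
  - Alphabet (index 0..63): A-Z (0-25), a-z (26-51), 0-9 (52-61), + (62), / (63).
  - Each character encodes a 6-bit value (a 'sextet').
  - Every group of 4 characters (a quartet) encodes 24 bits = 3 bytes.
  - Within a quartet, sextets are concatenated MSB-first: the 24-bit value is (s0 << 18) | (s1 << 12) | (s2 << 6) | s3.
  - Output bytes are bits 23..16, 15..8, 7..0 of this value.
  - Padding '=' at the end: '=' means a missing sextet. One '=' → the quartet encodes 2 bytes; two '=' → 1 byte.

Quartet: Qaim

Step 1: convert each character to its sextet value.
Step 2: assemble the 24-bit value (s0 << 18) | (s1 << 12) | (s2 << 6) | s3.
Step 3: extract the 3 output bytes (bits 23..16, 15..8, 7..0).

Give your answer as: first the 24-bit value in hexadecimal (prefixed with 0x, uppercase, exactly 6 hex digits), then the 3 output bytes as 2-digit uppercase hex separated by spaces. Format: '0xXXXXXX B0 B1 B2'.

Answer: 0x41A8A6 41 A8 A6

Derivation:
Sextets: Q=16, a=26, i=34, m=38
24-bit: (16<<18) | (26<<12) | (34<<6) | 38
      = 0x400000 | 0x01A000 | 0x000880 | 0x000026
      = 0x41A8A6
Bytes: (v>>16)&0xFF=41, (v>>8)&0xFF=A8, v&0xFF=A6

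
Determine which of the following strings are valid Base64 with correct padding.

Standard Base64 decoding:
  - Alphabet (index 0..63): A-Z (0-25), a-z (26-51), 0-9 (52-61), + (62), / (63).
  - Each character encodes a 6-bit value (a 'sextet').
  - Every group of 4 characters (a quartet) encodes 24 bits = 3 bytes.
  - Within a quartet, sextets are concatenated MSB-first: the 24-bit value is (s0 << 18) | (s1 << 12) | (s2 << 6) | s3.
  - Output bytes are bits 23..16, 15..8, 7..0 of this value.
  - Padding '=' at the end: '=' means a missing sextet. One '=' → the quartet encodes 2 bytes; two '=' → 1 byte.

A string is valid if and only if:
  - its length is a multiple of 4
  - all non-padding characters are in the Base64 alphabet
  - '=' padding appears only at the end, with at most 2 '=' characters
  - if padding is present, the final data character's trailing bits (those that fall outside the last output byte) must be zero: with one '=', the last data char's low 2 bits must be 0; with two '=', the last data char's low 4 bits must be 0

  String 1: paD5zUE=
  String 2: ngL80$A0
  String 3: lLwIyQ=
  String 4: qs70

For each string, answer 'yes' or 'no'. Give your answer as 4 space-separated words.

Answer: yes no no yes

Derivation:
String 1: 'paD5zUE=' → valid
String 2: 'ngL80$A0' → invalid (bad char(s): ['$'])
String 3: 'lLwIyQ=' → invalid (len=7 not mult of 4)
String 4: 'qs70' → valid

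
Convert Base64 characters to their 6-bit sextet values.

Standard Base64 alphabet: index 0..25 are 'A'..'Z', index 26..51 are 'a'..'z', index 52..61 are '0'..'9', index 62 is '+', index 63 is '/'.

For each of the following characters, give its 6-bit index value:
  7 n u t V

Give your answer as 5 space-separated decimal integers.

'7': 0..9 range, 52 + ord('7') − ord('0') = 59
'n': a..z range, 26 + ord('n') − ord('a') = 39
'u': a..z range, 26 + ord('u') − ord('a') = 46
't': a..z range, 26 + ord('t') − ord('a') = 45
'V': A..Z range, ord('V') − ord('A') = 21

Answer: 59 39 46 45 21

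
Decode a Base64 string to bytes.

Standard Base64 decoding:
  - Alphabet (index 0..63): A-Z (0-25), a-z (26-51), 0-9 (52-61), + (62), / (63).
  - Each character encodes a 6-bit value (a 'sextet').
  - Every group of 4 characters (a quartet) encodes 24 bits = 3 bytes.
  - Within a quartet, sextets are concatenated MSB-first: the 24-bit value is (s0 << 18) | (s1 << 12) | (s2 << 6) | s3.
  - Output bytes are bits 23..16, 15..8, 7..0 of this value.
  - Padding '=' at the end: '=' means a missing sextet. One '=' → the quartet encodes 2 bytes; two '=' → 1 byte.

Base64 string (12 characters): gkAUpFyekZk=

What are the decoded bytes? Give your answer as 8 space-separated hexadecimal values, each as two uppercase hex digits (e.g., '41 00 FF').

Answer: 82 40 14 A4 5C 9E 91 99

Derivation:
After char 0 ('g'=32): chars_in_quartet=1 acc=0x20 bytes_emitted=0
After char 1 ('k'=36): chars_in_quartet=2 acc=0x824 bytes_emitted=0
After char 2 ('A'=0): chars_in_quartet=3 acc=0x20900 bytes_emitted=0
After char 3 ('U'=20): chars_in_quartet=4 acc=0x824014 -> emit 82 40 14, reset; bytes_emitted=3
After char 4 ('p'=41): chars_in_quartet=1 acc=0x29 bytes_emitted=3
After char 5 ('F'=5): chars_in_quartet=2 acc=0xA45 bytes_emitted=3
After char 6 ('y'=50): chars_in_quartet=3 acc=0x29172 bytes_emitted=3
After char 7 ('e'=30): chars_in_quartet=4 acc=0xA45C9E -> emit A4 5C 9E, reset; bytes_emitted=6
After char 8 ('k'=36): chars_in_quartet=1 acc=0x24 bytes_emitted=6
After char 9 ('Z'=25): chars_in_quartet=2 acc=0x919 bytes_emitted=6
After char 10 ('k'=36): chars_in_quartet=3 acc=0x24664 bytes_emitted=6
Padding '=': partial quartet acc=0x24664 -> emit 91 99; bytes_emitted=8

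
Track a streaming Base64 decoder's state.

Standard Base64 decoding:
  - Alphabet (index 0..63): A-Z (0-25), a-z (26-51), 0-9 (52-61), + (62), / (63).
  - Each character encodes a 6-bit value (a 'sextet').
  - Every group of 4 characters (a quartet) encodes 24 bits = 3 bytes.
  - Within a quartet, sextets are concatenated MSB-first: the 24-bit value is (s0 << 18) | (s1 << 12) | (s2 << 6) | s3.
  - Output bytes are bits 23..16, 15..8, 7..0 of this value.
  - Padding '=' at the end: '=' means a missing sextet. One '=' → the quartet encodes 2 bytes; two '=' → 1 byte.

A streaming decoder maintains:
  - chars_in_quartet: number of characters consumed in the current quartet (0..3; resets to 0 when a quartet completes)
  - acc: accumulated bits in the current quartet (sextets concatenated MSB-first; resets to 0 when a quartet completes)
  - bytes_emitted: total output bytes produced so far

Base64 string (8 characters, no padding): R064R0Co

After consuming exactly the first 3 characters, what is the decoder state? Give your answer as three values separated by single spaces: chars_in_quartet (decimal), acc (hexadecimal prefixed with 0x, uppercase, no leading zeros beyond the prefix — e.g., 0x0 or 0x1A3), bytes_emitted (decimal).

After char 0 ('R'=17): chars_in_quartet=1 acc=0x11 bytes_emitted=0
After char 1 ('0'=52): chars_in_quartet=2 acc=0x474 bytes_emitted=0
After char 2 ('6'=58): chars_in_quartet=3 acc=0x11D3A bytes_emitted=0

Answer: 3 0x11D3A 0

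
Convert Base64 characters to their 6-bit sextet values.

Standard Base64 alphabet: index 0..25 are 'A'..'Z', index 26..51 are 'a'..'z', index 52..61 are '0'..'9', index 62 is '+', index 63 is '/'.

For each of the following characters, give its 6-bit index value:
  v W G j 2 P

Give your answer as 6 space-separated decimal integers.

'v': a..z range, 26 + ord('v') − ord('a') = 47
'W': A..Z range, ord('W') − ord('A') = 22
'G': A..Z range, ord('G') − ord('A') = 6
'j': a..z range, 26 + ord('j') − ord('a') = 35
'2': 0..9 range, 52 + ord('2') − ord('0') = 54
'P': A..Z range, ord('P') − ord('A') = 15

Answer: 47 22 6 35 54 15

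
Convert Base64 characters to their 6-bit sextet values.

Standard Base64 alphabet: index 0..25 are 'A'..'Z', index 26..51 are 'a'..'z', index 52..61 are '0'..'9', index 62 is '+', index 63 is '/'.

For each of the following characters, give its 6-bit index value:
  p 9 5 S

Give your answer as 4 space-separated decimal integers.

'p': a..z range, 26 + ord('p') − ord('a') = 41
'9': 0..9 range, 52 + ord('9') − ord('0') = 61
'5': 0..9 range, 52 + ord('5') − ord('0') = 57
'S': A..Z range, ord('S') − ord('A') = 18

Answer: 41 61 57 18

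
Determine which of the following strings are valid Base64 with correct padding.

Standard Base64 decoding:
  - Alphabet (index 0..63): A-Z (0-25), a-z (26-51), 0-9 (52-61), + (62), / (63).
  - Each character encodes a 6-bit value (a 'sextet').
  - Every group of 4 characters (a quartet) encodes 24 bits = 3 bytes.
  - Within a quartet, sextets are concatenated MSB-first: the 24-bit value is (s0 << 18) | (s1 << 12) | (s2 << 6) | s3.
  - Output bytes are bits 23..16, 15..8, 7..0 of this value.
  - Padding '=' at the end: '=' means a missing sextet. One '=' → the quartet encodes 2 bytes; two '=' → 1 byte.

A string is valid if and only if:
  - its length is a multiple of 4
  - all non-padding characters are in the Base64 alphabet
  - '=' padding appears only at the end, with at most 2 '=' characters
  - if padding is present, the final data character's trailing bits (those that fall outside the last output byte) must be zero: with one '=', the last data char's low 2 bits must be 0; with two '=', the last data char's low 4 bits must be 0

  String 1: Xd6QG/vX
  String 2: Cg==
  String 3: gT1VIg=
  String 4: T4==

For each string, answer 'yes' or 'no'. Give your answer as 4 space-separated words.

String 1: 'Xd6QG/vX' → valid
String 2: 'Cg==' → valid
String 3: 'gT1VIg=' → invalid (len=7 not mult of 4)
String 4: 'T4==' → invalid (bad trailing bits)

Answer: yes yes no no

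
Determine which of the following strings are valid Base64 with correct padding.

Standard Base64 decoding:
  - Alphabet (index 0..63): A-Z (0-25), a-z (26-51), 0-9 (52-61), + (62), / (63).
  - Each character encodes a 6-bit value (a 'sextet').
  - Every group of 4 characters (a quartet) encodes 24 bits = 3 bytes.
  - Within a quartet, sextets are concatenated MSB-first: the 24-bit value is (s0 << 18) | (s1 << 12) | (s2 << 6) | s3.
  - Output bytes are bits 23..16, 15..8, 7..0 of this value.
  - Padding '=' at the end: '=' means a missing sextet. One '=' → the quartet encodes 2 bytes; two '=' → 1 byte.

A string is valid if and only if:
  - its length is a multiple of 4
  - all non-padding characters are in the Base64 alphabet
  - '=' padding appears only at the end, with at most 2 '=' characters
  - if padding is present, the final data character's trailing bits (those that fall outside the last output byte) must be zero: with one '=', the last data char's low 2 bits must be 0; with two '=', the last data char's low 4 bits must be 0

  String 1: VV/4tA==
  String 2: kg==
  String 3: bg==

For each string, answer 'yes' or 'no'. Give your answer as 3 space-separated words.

String 1: 'VV/4tA==' → valid
String 2: 'kg==' → valid
String 3: 'bg==' → valid

Answer: yes yes yes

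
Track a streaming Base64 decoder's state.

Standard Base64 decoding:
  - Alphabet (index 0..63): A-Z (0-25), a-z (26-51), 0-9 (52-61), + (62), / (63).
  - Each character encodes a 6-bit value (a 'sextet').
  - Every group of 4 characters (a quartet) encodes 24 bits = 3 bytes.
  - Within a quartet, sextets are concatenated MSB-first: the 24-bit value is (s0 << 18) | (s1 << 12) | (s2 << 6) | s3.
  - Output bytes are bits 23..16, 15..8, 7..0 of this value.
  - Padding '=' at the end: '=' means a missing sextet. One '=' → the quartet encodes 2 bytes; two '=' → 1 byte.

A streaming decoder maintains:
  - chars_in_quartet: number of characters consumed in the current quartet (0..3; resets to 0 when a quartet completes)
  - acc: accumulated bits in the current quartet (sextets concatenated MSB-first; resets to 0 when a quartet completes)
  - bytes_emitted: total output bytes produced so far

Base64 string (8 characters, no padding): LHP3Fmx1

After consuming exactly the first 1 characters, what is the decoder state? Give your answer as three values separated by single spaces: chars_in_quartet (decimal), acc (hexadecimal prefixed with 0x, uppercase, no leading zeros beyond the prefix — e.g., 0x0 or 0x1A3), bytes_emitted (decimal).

Answer: 1 0xB 0

Derivation:
After char 0 ('L'=11): chars_in_quartet=1 acc=0xB bytes_emitted=0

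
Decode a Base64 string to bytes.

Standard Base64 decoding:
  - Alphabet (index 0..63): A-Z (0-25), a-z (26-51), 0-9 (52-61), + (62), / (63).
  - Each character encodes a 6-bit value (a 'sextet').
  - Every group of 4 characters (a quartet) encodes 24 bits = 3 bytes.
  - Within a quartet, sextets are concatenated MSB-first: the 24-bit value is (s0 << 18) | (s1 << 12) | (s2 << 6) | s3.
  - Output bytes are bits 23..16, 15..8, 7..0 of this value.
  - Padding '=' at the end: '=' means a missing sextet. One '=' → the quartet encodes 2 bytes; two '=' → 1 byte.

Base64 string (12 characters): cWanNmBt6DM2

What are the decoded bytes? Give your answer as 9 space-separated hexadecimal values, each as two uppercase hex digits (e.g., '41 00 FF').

After char 0 ('c'=28): chars_in_quartet=1 acc=0x1C bytes_emitted=0
After char 1 ('W'=22): chars_in_quartet=2 acc=0x716 bytes_emitted=0
After char 2 ('a'=26): chars_in_quartet=3 acc=0x1C59A bytes_emitted=0
After char 3 ('n'=39): chars_in_quartet=4 acc=0x7166A7 -> emit 71 66 A7, reset; bytes_emitted=3
After char 4 ('N'=13): chars_in_quartet=1 acc=0xD bytes_emitted=3
After char 5 ('m'=38): chars_in_quartet=2 acc=0x366 bytes_emitted=3
After char 6 ('B'=1): chars_in_quartet=3 acc=0xD981 bytes_emitted=3
After char 7 ('t'=45): chars_in_quartet=4 acc=0x36606D -> emit 36 60 6D, reset; bytes_emitted=6
After char 8 ('6'=58): chars_in_quartet=1 acc=0x3A bytes_emitted=6
After char 9 ('D'=3): chars_in_quartet=2 acc=0xE83 bytes_emitted=6
After char 10 ('M'=12): chars_in_quartet=3 acc=0x3A0CC bytes_emitted=6
After char 11 ('2'=54): chars_in_quartet=4 acc=0xE83336 -> emit E8 33 36, reset; bytes_emitted=9

Answer: 71 66 A7 36 60 6D E8 33 36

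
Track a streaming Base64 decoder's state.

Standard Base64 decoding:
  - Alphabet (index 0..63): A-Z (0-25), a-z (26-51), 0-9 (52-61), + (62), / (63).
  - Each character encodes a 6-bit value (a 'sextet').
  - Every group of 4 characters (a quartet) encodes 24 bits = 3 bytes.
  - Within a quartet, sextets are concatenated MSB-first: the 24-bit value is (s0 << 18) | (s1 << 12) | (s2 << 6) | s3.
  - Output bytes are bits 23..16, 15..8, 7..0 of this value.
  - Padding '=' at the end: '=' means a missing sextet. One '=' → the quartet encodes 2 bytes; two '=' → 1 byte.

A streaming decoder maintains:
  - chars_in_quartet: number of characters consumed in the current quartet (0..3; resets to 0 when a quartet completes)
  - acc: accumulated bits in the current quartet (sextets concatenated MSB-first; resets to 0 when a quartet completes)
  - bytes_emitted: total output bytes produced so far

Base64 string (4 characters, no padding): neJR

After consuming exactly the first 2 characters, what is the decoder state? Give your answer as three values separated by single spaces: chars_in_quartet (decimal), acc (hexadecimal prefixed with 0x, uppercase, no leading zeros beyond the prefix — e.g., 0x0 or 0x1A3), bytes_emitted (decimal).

Answer: 2 0x9DE 0

Derivation:
After char 0 ('n'=39): chars_in_quartet=1 acc=0x27 bytes_emitted=0
After char 1 ('e'=30): chars_in_quartet=2 acc=0x9DE bytes_emitted=0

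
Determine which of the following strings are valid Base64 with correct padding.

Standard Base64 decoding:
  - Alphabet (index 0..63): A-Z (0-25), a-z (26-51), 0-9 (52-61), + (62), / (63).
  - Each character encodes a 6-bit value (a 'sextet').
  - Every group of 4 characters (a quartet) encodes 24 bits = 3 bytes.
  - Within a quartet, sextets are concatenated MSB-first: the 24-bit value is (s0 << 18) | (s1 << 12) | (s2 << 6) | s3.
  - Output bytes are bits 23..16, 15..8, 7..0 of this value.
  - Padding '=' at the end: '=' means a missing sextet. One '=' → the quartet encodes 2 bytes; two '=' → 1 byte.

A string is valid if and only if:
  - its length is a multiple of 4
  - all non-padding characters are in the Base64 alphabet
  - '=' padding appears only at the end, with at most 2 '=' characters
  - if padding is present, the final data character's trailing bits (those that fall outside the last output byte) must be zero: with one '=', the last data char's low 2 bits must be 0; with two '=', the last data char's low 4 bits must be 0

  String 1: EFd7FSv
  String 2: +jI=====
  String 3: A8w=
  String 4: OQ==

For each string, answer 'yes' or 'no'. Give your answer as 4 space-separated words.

String 1: 'EFd7FSv' → invalid (len=7 not mult of 4)
String 2: '+jI=====' → invalid (5 pad chars (max 2))
String 3: 'A8w=' → valid
String 4: 'OQ==' → valid

Answer: no no yes yes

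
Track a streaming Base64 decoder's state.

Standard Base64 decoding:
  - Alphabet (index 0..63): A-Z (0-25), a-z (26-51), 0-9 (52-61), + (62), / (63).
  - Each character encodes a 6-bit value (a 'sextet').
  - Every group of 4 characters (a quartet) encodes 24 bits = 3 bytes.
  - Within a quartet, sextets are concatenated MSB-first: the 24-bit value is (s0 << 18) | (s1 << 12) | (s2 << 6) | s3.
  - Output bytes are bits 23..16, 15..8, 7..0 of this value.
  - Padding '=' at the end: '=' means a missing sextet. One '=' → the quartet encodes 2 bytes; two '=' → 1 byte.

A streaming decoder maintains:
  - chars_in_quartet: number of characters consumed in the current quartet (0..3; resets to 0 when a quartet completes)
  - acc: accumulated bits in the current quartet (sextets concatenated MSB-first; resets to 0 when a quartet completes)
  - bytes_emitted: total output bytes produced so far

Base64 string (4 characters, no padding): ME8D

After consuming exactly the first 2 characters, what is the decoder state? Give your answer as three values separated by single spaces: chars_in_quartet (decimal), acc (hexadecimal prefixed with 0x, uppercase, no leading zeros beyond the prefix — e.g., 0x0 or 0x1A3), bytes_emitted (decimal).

Answer: 2 0x304 0

Derivation:
After char 0 ('M'=12): chars_in_quartet=1 acc=0xC bytes_emitted=0
After char 1 ('E'=4): chars_in_quartet=2 acc=0x304 bytes_emitted=0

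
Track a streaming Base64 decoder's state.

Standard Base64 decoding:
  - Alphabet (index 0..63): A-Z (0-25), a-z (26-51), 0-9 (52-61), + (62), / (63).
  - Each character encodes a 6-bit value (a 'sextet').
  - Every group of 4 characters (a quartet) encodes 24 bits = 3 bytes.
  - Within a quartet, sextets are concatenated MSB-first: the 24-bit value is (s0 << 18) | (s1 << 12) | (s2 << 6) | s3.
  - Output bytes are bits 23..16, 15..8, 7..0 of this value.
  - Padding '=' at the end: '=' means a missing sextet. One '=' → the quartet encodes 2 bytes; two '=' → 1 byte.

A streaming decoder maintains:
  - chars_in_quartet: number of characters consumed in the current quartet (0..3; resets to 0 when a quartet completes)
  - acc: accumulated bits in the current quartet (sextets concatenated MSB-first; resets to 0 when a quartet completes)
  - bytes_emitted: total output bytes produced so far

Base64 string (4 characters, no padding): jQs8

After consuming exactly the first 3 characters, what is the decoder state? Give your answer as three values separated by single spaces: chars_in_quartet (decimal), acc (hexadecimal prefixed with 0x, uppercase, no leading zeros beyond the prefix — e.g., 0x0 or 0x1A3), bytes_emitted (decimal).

Answer: 3 0x2342C 0

Derivation:
After char 0 ('j'=35): chars_in_quartet=1 acc=0x23 bytes_emitted=0
After char 1 ('Q'=16): chars_in_quartet=2 acc=0x8D0 bytes_emitted=0
After char 2 ('s'=44): chars_in_quartet=3 acc=0x2342C bytes_emitted=0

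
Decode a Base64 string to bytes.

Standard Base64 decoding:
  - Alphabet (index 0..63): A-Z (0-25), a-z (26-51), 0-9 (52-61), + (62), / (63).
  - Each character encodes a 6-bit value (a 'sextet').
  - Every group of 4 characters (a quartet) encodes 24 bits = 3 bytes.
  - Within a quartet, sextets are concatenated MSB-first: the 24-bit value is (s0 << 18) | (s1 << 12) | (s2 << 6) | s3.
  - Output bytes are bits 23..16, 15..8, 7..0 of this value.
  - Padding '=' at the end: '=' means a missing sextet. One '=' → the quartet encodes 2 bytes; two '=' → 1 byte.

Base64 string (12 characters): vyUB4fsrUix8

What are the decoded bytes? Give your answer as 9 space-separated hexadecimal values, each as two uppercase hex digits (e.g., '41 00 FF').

After char 0 ('v'=47): chars_in_quartet=1 acc=0x2F bytes_emitted=0
After char 1 ('y'=50): chars_in_quartet=2 acc=0xBF2 bytes_emitted=0
After char 2 ('U'=20): chars_in_quartet=3 acc=0x2FC94 bytes_emitted=0
After char 3 ('B'=1): chars_in_quartet=4 acc=0xBF2501 -> emit BF 25 01, reset; bytes_emitted=3
After char 4 ('4'=56): chars_in_quartet=1 acc=0x38 bytes_emitted=3
After char 5 ('f'=31): chars_in_quartet=2 acc=0xE1F bytes_emitted=3
After char 6 ('s'=44): chars_in_quartet=3 acc=0x387EC bytes_emitted=3
After char 7 ('r'=43): chars_in_quartet=4 acc=0xE1FB2B -> emit E1 FB 2B, reset; bytes_emitted=6
After char 8 ('U'=20): chars_in_quartet=1 acc=0x14 bytes_emitted=6
After char 9 ('i'=34): chars_in_quartet=2 acc=0x522 bytes_emitted=6
After char 10 ('x'=49): chars_in_quartet=3 acc=0x148B1 bytes_emitted=6
After char 11 ('8'=60): chars_in_quartet=4 acc=0x522C7C -> emit 52 2C 7C, reset; bytes_emitted=9

Answer: BF 25 01 E1 FB 2B 52 2C 7C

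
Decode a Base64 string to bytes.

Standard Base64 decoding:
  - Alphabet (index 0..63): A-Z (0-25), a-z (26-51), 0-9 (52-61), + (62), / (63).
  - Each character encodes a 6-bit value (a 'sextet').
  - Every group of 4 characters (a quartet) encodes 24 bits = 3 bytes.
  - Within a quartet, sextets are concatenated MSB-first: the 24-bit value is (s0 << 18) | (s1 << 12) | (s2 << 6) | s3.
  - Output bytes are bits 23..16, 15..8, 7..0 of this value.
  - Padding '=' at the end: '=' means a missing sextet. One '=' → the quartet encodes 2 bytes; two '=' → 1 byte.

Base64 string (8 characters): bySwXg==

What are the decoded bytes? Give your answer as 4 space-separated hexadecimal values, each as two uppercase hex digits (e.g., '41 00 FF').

Answer: 6F 24 B0 5E

Derivation:
After char 0 ('b'=27): chars_in_quartet=1 acc=0x1B bytes_emitted=0
After char 1 ('y'=50): chars_in_quartet=2 acc=0x6F2 bytes_emitted=0
After char 2 ('S'=18): chars_in_quartet=3 acc=0x1BC92 bytes_emitted=0
After char 3 ('w'=48): chars_in_quartet=4 acc=0x6F24B0 -> emit 6F 24 B0, reset; bytes_emitted=3
After char 4 ('X'=23): chars_in_quartet=1 acc=0x17 bytes_emitted=3
After char 5 ('g'=32): chars_in_quartet=2 acc=0x5E0 bytes_emitted=3
Padding '==': partial quartet acc=0x5E0 -> emit 5E; bytes_emitted=4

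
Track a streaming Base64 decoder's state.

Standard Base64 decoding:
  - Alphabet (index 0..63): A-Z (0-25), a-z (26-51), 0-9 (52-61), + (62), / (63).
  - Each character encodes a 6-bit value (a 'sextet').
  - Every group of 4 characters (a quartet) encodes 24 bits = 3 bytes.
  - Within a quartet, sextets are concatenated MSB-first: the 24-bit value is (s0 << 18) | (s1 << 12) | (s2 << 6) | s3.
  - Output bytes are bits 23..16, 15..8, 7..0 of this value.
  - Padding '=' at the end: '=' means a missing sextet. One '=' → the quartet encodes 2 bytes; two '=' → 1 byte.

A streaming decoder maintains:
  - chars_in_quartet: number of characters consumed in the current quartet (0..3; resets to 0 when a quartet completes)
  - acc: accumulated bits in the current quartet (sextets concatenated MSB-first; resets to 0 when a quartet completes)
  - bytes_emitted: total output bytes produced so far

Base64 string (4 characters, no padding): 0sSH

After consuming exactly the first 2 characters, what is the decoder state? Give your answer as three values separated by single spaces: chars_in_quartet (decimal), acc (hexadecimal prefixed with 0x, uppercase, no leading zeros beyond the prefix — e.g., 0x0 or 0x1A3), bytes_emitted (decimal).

After char 0 ('0'=52): chars_in_quartet=1 acc=0x34 bytes_emitted=0
After char 1 ('s'=44): chars_in_quartet=2 acc=0xD2C bytes_emitted=0

Answer: 2 0xD2C 0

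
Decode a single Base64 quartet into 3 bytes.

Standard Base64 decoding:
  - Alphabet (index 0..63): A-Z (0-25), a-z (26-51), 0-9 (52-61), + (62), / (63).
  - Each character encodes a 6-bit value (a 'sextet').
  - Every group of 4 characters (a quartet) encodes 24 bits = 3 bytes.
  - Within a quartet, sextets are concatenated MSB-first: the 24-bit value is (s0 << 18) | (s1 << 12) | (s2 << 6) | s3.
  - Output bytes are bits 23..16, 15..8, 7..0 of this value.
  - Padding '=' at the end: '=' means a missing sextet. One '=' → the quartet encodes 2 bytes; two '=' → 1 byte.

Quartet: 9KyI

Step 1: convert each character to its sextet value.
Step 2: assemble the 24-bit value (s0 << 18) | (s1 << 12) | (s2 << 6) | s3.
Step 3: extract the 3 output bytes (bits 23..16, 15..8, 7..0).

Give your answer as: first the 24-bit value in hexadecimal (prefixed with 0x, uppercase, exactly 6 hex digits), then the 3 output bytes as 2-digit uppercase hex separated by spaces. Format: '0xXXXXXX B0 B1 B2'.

Answer: 0xF4AC88 F4 AC 88

Derivation:
Sextets: 9=61, K=10, y=50, I=8
24-bit: (61<<18) | (10<<12) | (50<<6) | 8
      = 0xF40000 | 0x00A000 | 0x000C80 | 0x000008
      = 0xF4AC88
Bytes: (v>>16)&0xFF=F4, (v>>8)&0xFF=AC, v&0xFF=88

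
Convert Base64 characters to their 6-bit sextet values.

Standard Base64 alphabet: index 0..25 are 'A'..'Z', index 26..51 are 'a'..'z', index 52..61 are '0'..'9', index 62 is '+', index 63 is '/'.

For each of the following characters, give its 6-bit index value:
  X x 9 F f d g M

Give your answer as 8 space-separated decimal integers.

'X': A..Z range, ord('X') − ord('A') = 23
'x': a..z range, 26 + ord('x') − ord('a') = 49
'9': 0..9 range, 52 + ord('9') − ord('0') = 61
'F': A..Z range, ord('F') − ord('A') = 5
'f': a..z range, 26 + ord('f') − ord('a') = 31
'd': a..z range, 26 + ord('d') − ord('a') = 29
'g': a..z range, 26 + ord('g') − ord('a') = 32
'M': A..Z range, ord('M') − ord('A') = 12

Answer: 23 49 61 5 31 29 32 12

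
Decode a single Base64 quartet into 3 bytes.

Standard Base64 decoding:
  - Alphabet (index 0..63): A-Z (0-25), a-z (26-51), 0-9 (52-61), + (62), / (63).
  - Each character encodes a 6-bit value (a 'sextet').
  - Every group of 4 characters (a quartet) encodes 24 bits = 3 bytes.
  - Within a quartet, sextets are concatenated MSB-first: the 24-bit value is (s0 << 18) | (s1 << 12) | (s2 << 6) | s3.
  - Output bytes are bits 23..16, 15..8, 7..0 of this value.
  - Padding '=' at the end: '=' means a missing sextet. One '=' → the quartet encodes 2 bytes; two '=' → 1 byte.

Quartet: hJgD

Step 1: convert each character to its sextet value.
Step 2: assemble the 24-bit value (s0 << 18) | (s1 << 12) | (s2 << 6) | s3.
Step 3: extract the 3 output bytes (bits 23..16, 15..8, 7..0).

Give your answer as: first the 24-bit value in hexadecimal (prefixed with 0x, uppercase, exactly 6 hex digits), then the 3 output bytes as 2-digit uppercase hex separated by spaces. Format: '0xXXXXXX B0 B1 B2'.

Sextets: h=33, J=9, g=32, D=3
24-bit: (33<<18) | (9<<12) | (32<<6) | 3
      = 0x840000 | 0x009000 | 0x000800 | 0x000003
      = 0x849803
Bytes: (v>>16)&0xFF=84, (v>>8)&0xFF=98, v&0xFF=03

Answer: 0x849803 84 98 03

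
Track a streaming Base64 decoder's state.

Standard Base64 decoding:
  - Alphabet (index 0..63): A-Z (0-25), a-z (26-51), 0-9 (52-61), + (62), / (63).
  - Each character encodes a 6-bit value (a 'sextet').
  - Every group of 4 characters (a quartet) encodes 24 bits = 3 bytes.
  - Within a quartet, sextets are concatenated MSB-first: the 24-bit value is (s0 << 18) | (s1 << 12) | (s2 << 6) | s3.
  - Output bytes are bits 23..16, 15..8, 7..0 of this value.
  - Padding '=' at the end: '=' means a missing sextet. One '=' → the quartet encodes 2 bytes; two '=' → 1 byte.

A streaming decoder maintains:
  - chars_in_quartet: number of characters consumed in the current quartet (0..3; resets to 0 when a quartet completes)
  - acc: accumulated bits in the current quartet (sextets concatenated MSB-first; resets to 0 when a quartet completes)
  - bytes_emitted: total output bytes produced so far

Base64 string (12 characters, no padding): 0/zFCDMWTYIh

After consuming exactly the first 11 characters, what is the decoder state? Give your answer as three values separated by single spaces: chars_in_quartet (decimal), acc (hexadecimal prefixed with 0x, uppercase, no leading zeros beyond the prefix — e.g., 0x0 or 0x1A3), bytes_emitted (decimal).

After char 0 ('0'=52): chars_in_quartet=1 acc=0x34 bytes_emitted=0
After char 1 ('/'=63): chars_in_quartet=2 acc=0xD3F bytes_emitted=0
After char 2 ('z'=51): chars_in_quartet=3 acc=0x34FF3 bytes_emitted=0
After char 3 ('F'=5): chars_in_quartet=4 acc=0xD3FCC5 -> emit D3 FC C5, reset; bytes_emitted=3
After char 4 ('C'=2): chars_in_quartet=1 acc=0x2 bytes_emitted=3
After char 5 ('D'=3): chars_in_quartet=2 acc=0x83 bytes_emitted=3
After char 6 ('M'=12): chars_in_quartet=3 acc=0x20CC bytes_emitted=3
After char 7 ('W'=22): chars_in_quartet=4 acc=0x83316 -> emit 08 33 16, reset; bytes_emitted=6
After char 8 ('T'=19): chars_in_quartet=1 acc=0x13 bytes_emitted=6
After char 9 ('Y'=24): chars_in_quartet=2 acc=0x4D8 bytes_emitted=6
After char 10 ('I'=8): chars_in_quartet=3 acc=0x13608 bytes_emitted=6

Answer: 3 0x13608 6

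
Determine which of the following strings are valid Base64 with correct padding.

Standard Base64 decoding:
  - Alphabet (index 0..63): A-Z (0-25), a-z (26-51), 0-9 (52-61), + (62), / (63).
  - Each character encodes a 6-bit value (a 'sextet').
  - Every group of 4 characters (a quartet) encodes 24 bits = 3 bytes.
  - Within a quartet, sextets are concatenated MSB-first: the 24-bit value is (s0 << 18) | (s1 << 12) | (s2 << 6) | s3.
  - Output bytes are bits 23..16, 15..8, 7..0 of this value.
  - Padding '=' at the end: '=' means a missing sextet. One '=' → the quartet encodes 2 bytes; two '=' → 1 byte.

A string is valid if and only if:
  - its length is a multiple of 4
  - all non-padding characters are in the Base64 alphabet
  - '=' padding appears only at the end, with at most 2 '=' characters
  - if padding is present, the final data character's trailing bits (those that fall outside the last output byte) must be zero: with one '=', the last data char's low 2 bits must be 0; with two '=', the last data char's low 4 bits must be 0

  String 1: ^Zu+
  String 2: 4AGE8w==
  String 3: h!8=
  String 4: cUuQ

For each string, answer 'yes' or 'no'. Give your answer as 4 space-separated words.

Answer: no yes no yes

Derivation:
String 1: '^Zu+' → invalid (bad char(s): ['^'])
String 2: '4AGE8w==' → valid
String 3: 'h!8=' → invalid (bad char(s): ['!'])
String 4: 'cUuQ' → valid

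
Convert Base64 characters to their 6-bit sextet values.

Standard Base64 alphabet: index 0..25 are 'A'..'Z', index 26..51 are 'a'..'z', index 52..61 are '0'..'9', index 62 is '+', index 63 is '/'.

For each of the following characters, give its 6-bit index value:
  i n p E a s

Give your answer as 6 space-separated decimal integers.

'i': a..z range, 26 + ord('i') − ord('a') = 34
'n': a..z range, 26 + ord('n') − ord('a') = 39
'p': a..z range, 26 + ord('p') − ord('a') = 41
'E': A..Z range, ord('E') − ord('A') = 4
'a': a..z range, 26 + ord('a') − ord('a') = 26
's': a..z range, 26 + ord('s') − ord('a') = 44

Answer: 34 39 41 4 26 44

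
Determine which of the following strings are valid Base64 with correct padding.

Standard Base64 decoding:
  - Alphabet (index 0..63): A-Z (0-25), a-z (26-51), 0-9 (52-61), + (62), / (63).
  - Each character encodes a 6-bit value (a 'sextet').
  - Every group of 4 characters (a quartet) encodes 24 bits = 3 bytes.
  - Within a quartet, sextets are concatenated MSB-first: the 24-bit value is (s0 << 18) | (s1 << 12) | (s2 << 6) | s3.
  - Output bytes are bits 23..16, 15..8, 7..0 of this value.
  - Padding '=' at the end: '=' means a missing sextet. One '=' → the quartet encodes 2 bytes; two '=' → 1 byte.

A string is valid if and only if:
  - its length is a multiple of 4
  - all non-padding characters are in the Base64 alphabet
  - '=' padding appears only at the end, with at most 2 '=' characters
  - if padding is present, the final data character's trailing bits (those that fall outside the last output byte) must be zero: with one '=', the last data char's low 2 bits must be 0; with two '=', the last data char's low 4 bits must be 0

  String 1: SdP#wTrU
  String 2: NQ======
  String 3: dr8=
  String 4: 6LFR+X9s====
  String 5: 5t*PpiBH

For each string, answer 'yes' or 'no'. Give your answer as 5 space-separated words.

Answer: no no yes no no

Derivation:
String 1: 'SdP#wTrU' → invalid (bad char(s): ['#'])
String 2: 'NQ======' → invalid (6 pad chars (max 2))
String 3: 'dr8=' → valid
String 4: '6LFR+X9s====' → invalid (4 pad chars (max 2))
String 5: '5t*PpiBH' → invalid (bad char(s): ['*'])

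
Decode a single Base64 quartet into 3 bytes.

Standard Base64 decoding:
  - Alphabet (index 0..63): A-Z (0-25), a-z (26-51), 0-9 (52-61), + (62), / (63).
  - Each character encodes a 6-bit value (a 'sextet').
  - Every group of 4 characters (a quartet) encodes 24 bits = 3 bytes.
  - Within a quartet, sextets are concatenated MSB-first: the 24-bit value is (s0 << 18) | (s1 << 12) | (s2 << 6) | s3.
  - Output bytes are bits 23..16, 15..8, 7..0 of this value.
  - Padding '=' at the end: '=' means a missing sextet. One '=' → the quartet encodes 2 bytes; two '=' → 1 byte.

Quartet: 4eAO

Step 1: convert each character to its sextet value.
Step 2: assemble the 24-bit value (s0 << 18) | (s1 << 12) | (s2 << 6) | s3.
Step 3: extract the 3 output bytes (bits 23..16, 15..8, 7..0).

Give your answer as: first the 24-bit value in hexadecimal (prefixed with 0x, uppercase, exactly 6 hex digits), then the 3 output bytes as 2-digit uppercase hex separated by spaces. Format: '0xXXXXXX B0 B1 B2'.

Answer: 0xE1E00E E1 E0 0E

Derivation:
Sextets: 4=56, e=30, A=0, O=14
24-bit: (56<<18) | (30<<12) | (0<<6) | 14
      = 0xE00000 | 0x01E000 | 0x000000 | 0x00000E
      = 0xE1E00E
Bytes: (v>>16)&0xFF=E1, (v>>8)&0xFF=E0, v&0xFF=0E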